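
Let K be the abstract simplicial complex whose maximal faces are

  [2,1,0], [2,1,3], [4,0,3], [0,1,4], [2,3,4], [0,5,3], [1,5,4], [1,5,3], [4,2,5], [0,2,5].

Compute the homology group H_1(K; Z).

We work with the vertex ordering 0 < 1 < 2 < 3 < 4 < 5. The simplices of K, each written with vertices in increasing order, are:

  0-simplices (6): [0], [1], [2], [3], [4], [5]
  1-simplices (15): [0,1], [0,2], [0,3], [0,4], [0,5], [1,2], [1,3], [1,4], [1,5], [2,3], [2,4], [2,5], [3,4], [3,5], [4,5]
  2-simplices (10): [0,1,2], [0,1,4], [0,2,5], [0,3,4], [0,3,5], [1,2,3], [1,3,5], [1,4,5], [2,3,4], [2,4,5]

Hence C_0 ≅ Z^6, C_1 ≅ Z^15, C_2 ≅ Z^10.

∂_1: C_1 → C_0 maps an edge to its endpoints' difference, ∂[p,q] = q − p.
This gives a 6×15 integer matrix of rank 5; reducing to Smith normal form yields diagonal entries (1,1,1,1,1).

∂_2: C_2 → C_1 sends each 2-simplex [p,q,r] to [q,r] − [p,r] + [p,q]. For instance
  ∂[0,3,4] = [3,4] − [0,4] + [0,3],
  ∂[0,1,2] = [1,2] − [0,2] + [0,1].
The 15×10 boundary matrix has rank 10 and Smith normal form diag(1,1,1,1,1,1,1,1,1,2).

From H_k ≅ ker(∂_k) / im(∂_{k+1}) we obtain:

  H_1: rank ker ∂_1 − rank ∂_2 = (15 − 5) − 10 = 0, and ∂_2 has invariant factor 2 > 1, so H_1 = Z/2Z.

H_1 ≅ Z/2Z.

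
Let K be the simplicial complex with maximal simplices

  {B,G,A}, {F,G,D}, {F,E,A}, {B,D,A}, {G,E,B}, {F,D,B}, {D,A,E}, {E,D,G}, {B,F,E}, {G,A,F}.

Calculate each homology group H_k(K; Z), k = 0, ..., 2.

H_0 = Z,  H_1 = Z/2Z,  H_2 = 0.

Fix the vertex order A < B < D < E < F < G and write every simplex with vertices in increasing order. Then dim K = 2 and the simplices of K are:

  0-simplices (6): A, B, D, E, F, G
  1-simplices (15): AB, AD, AE, AF, AG, BD, BE, BF, BG, DE, DF, DG, EF, EG, FG
  2-simplices (10): ABD, ABG, ADE, AEF, AFG, BDF, BEF, BEG, DEG, DFG

Hence C_0 ≅ Z^6, C_1 ≅ Z^15, C_2 ≅ Z^10.

Boundary ∂_1: C_1 → C_0 maps an edge to its endpoints' difference, ∂[p,q] = q − p.
The 6×15 boundary matrix has rank 5 and Smith normal form diag(1,1,1,1,1).

∂_2: C_2 → C_1 sends each 2-simplex [p,q,r] to [q,r] − [p,r] + [p,q]. For instance
  ∂BDF = DF − BF + BD,
  ∂BEF = EF − BF + BE.
As a 15×10 matrix over Z this has rank 10, with invariant factors (1,1,1,1,1,1,1,1,1,2).

Reading off H_k = ker ∂_k / im ∂_{k+1}:

  H_0: rank C_0 − rank ∂_1 = 6 − 5 = 1, and the invariant factors of ∂_1 are all 1, so H_0 ≅ Z.
  H_1: rank ker ∂_1 − rank ∂_2 = (15 − 5) − 10 = 0, and ∂_2 has invariant factor 2 > 1, so H_1 ≅ Z/2Z.
  H_2: rank ker ∂_2 − rank ∂_3 = (10 − 10) − 0 = 0, and there is no ∂_3, so H_2 ≅ 0.

As a check, the Euler characteristic is 6 − 15 + 10 = 1, which agrees with 1 − 0 + 0 = 1.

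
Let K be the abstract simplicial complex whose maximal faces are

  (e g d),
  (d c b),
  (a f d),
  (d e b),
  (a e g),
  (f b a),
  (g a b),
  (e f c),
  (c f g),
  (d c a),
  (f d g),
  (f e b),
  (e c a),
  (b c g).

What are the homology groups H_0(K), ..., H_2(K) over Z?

H_0 ≅ Z,  H_1 ≅ Z^2,  H_2 ≅ Z.

Take the total order a < b < c < d < e < f < g on the vertex set. Then K (dimension 2) consists of the simplices:

  0-simplices (7): a, b, c, d, e, f, g
  1-simplices (21): ab, ac, ad, ae, af, ag, bc, bd, be, bf, bg, cd, ce, cf, cg, de, df, dg, ef, eg, fg
  2-simplices (14): abf, abg, acd, ace, adf, aeg, bcd, bcg, bde, bef, cef, cfg, deg, dfg

giving chain groups C_0 ≅ Z^7, C_1 ≅ Z^21, C_2 ≅ Z^14.

Boundary ∂_1: C_1 → C_0 sends each edge [p,q] (with p < q) to q − p. For instance
  ∂af = f − a.
This gives a 7×21 integer matrix of rank 6; reducing to Smith normal form yields diagonal entries (1,1,1,1,1,1).

The boundary map ∂_2: C_2 → C_1 sends each 2-simplex [p,q,r] to [q,r] − [p,r] + [p,q]. For instance
  ∂dfg = fg − dg + df,
  ∂abf = bf − af + ab.
The 21×14 boundary matrix has rank 13 and Smith normal form diag(1,1,1,1,1,1,1,1,1,1,1,1,1).

From H_k ≅ ker(∂_k) / im(∂_{k+1}) we obtain:

  H_0: rank C_0 − rank ∂_1 = 7 − 6 = 1, and the invariant factors of ∂_1 are all 1, so H_0 ≅ Z.
  H_1: rank ker ∂_1 − rank ∂_2 = (21 − 6) − 13 = 2, and the invariant factors of ∂_2 are all 1, so H_1 ≅ Z^2.
  H_2: rank ker ∂_2 − rank ∂_3 = (14 − 13) − 0 = 1, and there is no ∂_3, so H_2 ≅ Z.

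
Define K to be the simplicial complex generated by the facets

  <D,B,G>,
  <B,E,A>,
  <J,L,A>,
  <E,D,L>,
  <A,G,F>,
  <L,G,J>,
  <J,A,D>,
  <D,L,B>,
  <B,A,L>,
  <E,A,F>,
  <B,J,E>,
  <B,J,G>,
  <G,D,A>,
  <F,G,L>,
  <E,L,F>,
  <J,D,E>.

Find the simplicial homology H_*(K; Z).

H_0 ≅ Z,  H_1 ≅ Z^2,  H_2 ≅ Z.

Take the total order A < B < D < E < F < G < J < L on the vertex set. Then K (dimension 2) consists of the simplices:

  0-simplices (8): A, B, D, E, F, G, J, L
  1-simplices (24): AB, AD, AE, AF, AG, AJ, AL, BD, BE, BG, BJ, BL, DE, DG, DJ, DL, EF, EJ, EL, FG, FL, GJ, GL, JL
  2-simplices (16): ABE, ABL, ADG, ADJ, AEF, AFG, AJL, BDG, BDL, BEJ, BGJ, DEJ, DEL, EFL, FGL, GJL

giving chain groups C_0 ≅ Z^8, C_1 ≅ Z^24, C_2 ≅ Z^16.

∂_1: C_1 → C_0 is given by ∂[p,q] = [q] − [p].
As a 8×24 matrix over Z this has rank 7, with invariant factors (1,1,1,1,1,1,1).

The boundary map ∂_2: C_2 → C_1 maps a triangle to the signed sum of its edges. For instance
  ∂DEJ = EJ − DJ + DE,
  ∂ABL = BL − AL + AB.
The 24×16 boundary matrix has rank 15 and Smith normal form diag(1,1,1,1,1,1,1,1,1,1,1,1,1,1,1).

Reading off H_k = ker ∂_k / im ∂_{k+1}:

  H_0: rank C_0 − rank ∂_1 = 8 − 7 = 1, and the invariant factors of ∂_1 are all 1, so H_0 = Z.
  H_1: rank ker ∂_1 − rank ∂_2 = (24 − 7) − 15 = 2, and the invariant factors of ∂_2 are all 1, so H_1 = Z^2.
  H_2: rank ker ∂_2 − rank ∂_3 = (16 − 15) − 0 = 1, and there is no ∂_3, so H_2 = Z.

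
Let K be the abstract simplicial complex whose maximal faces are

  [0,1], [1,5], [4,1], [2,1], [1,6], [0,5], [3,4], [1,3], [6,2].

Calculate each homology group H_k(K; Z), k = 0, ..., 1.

H_0 = Z,  H_1 = Z^3.

Fix the vertex order 0 < 1 < 2 < 3 < 4 < 5 < 6 and write every simplex with vertices in increasing order. Then dim K = 1 and the simplices of K are:

  0-simplices (7): [0], [1], [2], [3], [4], [5], [6]
  1-simplices (9): [0,1], [0,5], [1,2], [1,3], [1,4], [1,5], [1,6], [2,6], [3,4]

giving chain groups C_0 ≅ Z^7, C_1 ≅ Z^9.

The boundary map ∂_1: C_1 → C_0 maps an edge to its endpoints' difference, ∂[p,q] = q − p. For instance
  ∂[0,1] = [1] − [0].
This gives a 7×9 integer matrix of rank 6; reducing to Smith normal form yields diagonal entries (1,1,1,1,1,1).

From H_k ≅ ker(∂_k) / im(∂_{k+1}) we obtain:

  H_0: rank C_0 − rank ∂_1 = 7 − 6 = 1, and the invariant factors of ∂_1 are all 1, so H_0 ≅ Z.
  H_1: rank ker ∂_1 − rank ∂_2 = (9 − 6) − 0 = 3, and there is no ∂_2, so H_1 ≅ Z^3.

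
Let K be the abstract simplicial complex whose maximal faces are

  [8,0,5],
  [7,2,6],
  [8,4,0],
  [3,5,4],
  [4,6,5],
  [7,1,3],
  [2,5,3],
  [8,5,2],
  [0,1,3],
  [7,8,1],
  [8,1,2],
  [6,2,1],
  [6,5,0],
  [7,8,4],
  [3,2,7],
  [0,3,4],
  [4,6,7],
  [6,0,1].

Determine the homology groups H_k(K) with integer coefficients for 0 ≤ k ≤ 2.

H_0 ≅ Z,  H_1 ≅ Z ⊕ Z_2,  H_2 = 0.

Fix the vertex order 0 < 1 < 2 < 3 < 4 < 5 < 6 < 7 < 8 and write every simplex with vertices in increasing order. Then dim K = 2 and the simplices of K are:

  0-simplices (9): [0], [1], [2], [3], [4], [5], [6], [7], [8]
  1-simplices (27): (27 of them)
  2-simplices (18): [0,1,3], [0,1,6], [0,3,4], [0,4,8], [0,5,6], [0,5,8], [1,2,6], [1,2,8], [1,3,7], [1,7,8], [2,3,5], [2,3,7], [2,5,8], [2,6,7], [3,4,5], [4,5,6], [4,6,7], [4,7,8]

so the chain groups are C_0 ≅ Z^9, C_1 ≅ Z^27, C_2 ≅ Z^18.

The boundary map ∂_1: C_1 → C_0 maps an edge to its endpoints' difference, ∂[p,q] = q − p.
As a 9×27 matrix over Z this has rank 8, with invariant factors (1,1,1,1,1,1,1,1).

∂_2: C_2 → C_1 sends each 2-simplex [p,q,r] to [q,r] − [p,r] + [p,q]. For instance
  ∂[4,7,8] = [7,8] − [4,8] + [4,7],
  ∂[4,6,7] = [6,7] − [4,7] + [4,6].
As a 27×18 matrix over Z this has rank 18, with invariant factors (1,1,1,1,1,1,1,1,1,1,1,1,1,1,1,1,1,2).

Now H_k = ker ∂_k / im ∂_{k+1}, so:

  H_0: rank C_0 − rank ∂_1 = 9 − 8 = 1, and the invariant factors of ∂_1 are all 1, so H_0 = Z.
  H_1: rank ker ∂_1 − rank ∂_2 = (27 − 8) − 18 = 1, and ∂_2 has invariant factor 2 > 1, so H_1 = Z ⊕ Z_2.
  H_2: rank ker ∂_2 − rank ∂_3 = (18 − 18) − 0 = 0, and there is no ∂_3, so H_2 = 0.

As a check, the Euler characteristic is 9 − 27 + 18 = 0, which agrees with 1 − 1 + 0 = 0.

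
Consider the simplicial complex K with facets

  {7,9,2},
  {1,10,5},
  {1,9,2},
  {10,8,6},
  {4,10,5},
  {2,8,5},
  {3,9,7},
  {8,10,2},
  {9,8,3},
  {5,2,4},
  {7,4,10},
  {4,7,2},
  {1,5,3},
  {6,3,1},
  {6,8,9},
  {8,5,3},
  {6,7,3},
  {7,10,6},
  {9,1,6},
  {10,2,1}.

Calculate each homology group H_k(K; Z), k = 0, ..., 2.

Order the vertices as 1 < 2 < 3 < 4 < 5 < 6 < 7 < 8 < 9 < 10. Listing each simplex with vertices in this order, K has dimension 2 with simplices:

  0-simplices (10): [1], [2], [3], [4], [5], [6], [7], [8], [9], [10]
  1-simplices (30): (30 of them)
  2-simplices (20): (20 of them)

Hence C_0 ≅ Z^10, C_1 ≅ Z^30, C_2 ≅ Z^20.

The boundary map ∂_1: C_1 → C_0 is given by ∂[p,q] = [q] − [p]. For instance
  ∂[8,9] = [9] − [8].
As a 10×30 matrix over Z this has rank 9, with invariant factors (1,1,1,1,1,1,1,1,1).

The boundary map ∂_2: C_2 → C_1 maps a triangle to the signed sum of its edges. For instance
  ∂[1,3,5] = [3,5] − [1,5] + [1,3],
  ∂[3,8,9] = [8,9] − [3,9] + [3,8].
As a 30×20 matrix over Z this has rank 20, with invariant factors (1,1,1,1,1,1,1,1,1,1,1,1,1,1,1,1,1,1,1,2).

From H_k ≅ ker(∂_k) / im(∂_{k+1}) we obtain:

  H_0: rank C_0 − rank ∂_1 = 10 − 9 = 1, and the invariant factors of ∂_1 are all 1, so H_0 = Z.
  H_1: rank ker ∂_1 − rank ∂_2 = (30 − 9) − 20 = 1, and ∂_2 has invariant factor 2 > 1, so H_1 = Z ⊕ Z/2.
  H_2: rank ker ∂_2 − rank ∂_3 = (20 − 20) − 0 = 0, and there is no ∂_3, so H_2 = 0.

As a check, the Euler characteristic is 10 − 30 + 20 = 0, which agrees with 1 − 1 + 0 = 0.

H_0 = Z,  H_1 = Z ⊕ Z/2,  H_2 = 0.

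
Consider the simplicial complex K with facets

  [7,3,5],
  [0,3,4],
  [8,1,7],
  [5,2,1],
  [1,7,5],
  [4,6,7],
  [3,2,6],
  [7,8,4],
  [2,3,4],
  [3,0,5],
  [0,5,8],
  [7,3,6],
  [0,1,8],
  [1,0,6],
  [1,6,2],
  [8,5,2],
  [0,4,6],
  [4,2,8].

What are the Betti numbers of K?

b_0 = 1, b_1 = 1, b_2 = 0.

Take the total order 0 < 1 < 2 < 3 < 4 < 5 < 6 < 7 < 8 on the vertex set. Then K (dimension 2) consists of the simplices:

  0-simplices (9): [0], [1], [2], [3], [4], [5], [6], [7], [8]
  1-simplices (27): (27 of them)
  2-simplices (18): [0,1,6], [0,1,8], [0,3,4], [0,3,5], [0,4,6], [0,5,8], [1,2,5], [1,2,6], [1,5,7], [1,7,8], [2,3,4], [2,3,6], [2,4,8], [2,5,8], [3,5,7], [3,6,7], [4,6,7], [4,7,8]

giving chain groups C_0 ≅ Z^9, C_1 ≅ Z^27, C_2 ≅ Z^18.

Boundary ∂_1: C_1 → C_0 sends each edge [p,q] (with p < q) to q − p. For instance
  ∂[2,5] = [5] − [2].
The resulting 9×27 matrix has rank 8, and its Smith normal form has invariant factors (1,1,1,1,1,1,1,1).

∂_2: C_2 → C_1 sends each 2-simplex [p,q,r] to [q,r] − [p,r] + [p,q]. For instance
  ∂[4,7,8] = [7,8] − [4,8] + [4,7],
  ∂[3,5,7] = [5,7] − [3,7] + [3,5].
The 27×18 boundary matrix has rank 18 and Smith normal form diag(1,1,1,1,1,1,1,1,1,1,1,1,1,1,1,1,1,2).

From H_k ≅ ker(∂_k) / im(∂_{k+1}) we obtain:

  H_0: rank C_0 − rank ∂_1 = 9 − 8 = 1, and the invariant factors of ∂_1 are all 1, so H_0 ≅ Z.
  H_1: rank ker ∂_1 − rank ∂_2 = (27 − 8) − 18 = 1, and ∂_2 has invariant factor 2 > 1, so H_1 ≅ Z ⊕ Z/2Z.
  H_2: rank ker ∂_2 − rank ∂_3 = (18 − 18) − 0 = 0, and there is no ∂_3, so H_2 ≅ 0.

Hence the Betti numbers are b_0 = 1, b_1 = 1, b_2 = 0.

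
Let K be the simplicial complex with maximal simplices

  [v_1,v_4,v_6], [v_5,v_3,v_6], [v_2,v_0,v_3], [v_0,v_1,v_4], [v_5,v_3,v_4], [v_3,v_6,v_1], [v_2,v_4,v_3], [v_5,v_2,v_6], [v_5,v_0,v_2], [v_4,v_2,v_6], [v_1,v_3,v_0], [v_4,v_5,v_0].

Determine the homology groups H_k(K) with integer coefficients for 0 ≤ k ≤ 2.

Order the vertices as v_0 < v_1 < v_2 < v_3 < v_4 < v_5 < v_6. Listing each simplex with vertices in this order, K has dimension 2 with simplices:

  0-simplices (7): [v_0], [v_1], [v_2], [v_3], [v_4], [v_5], [v_6]
  1-simplices (18): (18 of them)
  2-simplices (12): (12 of them)

Hence C_0 ≅ Z^7, C_1 ≅ Z^18, C_2 ≅ Z^12.

The boundary map ∂_1: C_1 → C_0 sends each edge [p,q] (with p < q) to q − p.
The 7×18 boundary matrix has rank 6 and Smith normal form diag(1,1,1,1,1,1).

∂_2: C_2 → C_1 maps a triangle to the signed sum of its edges. For instance
  ∂[v_1,v_3,v_6] = [v_3,v_6] − [v_1,v_6] + [v_1,v_3],
  ∂[v_2,v_4,v_6] = [v_4,v_6] − [v_2,v_6] + [v_2,v_4].
The 18×12 boundary matrix has rank 12 and Smith normal form diag(1,1,1,1,1,1,1,1,1,1,1,2).

From H_k ≅ ker(∂_k) / im(∂_{k+1}) we obtain:

  H_0: rank C_0 − rank ∂_1 = 7 − 6 = 1, and the invariant factors of ∂_1 are all 1, so H_0 ≅ Z.
  H_1: rank ker ∂_1 − rank ∂_2 = (18 − 6) − 12 = 0, and ∂_2 has invariant factor 2 > 1, so H_1 ≅ Z/2.
  H_2: rank ker ∂_2 − rank ∂_3 = (12 − 12) − 0 = 0, and there is no ∂_3, so H_2 ≅ 0.

H_0 ≅ Z,  H_1 ≅ Z/2,  H_2 = 0.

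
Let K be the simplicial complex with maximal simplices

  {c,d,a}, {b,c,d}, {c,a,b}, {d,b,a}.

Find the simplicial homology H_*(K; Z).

H_0 = Z,  H_1 = 0,  H_2 = Z.

We work with the vertex ordering a < b < c < d. The simplices of K, each written with vertices in increasing order, are:

  0-simplices (4): a, b, c, d
  1-simplices (6): ab, ac, ad, bc, bd, cd
  2-simplices (4): abc, abd, acd, bcd

Hence C_0 ≅ Z^4, C_1 ≅ Z^6, C_2 ≅ Z^4.

The boundary map ∂_1: C_1 → C_0 is given by ∂[p,q] = [q] − [p].
The 4×6 boundary matrix has rank 3 and Smith normal form diag(1,1,1).

The boundary map ∂_2: C_2 → C_1 maps a triangle to the signed sum of its edges. For instance
  ∂abc = bc − ac + ab,
  ∂abd = bd − ad + ab.
This gives a 6×4 integer matrix of rank 3; reducing to Smith normal form yields diagonal entries (1,1,1).

Reading off H_k = ker ∂_k / im ∂_{k+1}:

  H_0: rank C_0 − rank ∂_1 = 4 − 3 = 1, and the invariant factors of ∂_1 are all 1, so H_0 ≅ Z.
  H_1: rank ker ∂_1 − rank ∂_2 = (6 − 3) − 3 = 0, and the invariant factors of ∂_2 are all 1, so H_1 ≅ 0.
  H_2: rank ker ∂_2 − rank ∂_3 = (4 − 3) − 0 = 1, and there is no ∂_3, so H_2 ≅ Z.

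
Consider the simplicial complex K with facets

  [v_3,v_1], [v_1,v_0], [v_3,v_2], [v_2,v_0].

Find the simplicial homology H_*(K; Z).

H_0 = Z,  H_1 = Z.

Take the total order v_0 < v_1 < v_2 < v_3 on the vertex set. Then K (dimension 1) consists of the simplices:

  0-simplices (4): [v_0], [v_1], [v_2], [v_3]
  1-simplices (4): [v_0,v_1], [v_0,v_2], [v_1,v_3], [v_2,v_3]

Hence C_0 ≅ Z^4, C_1 ≅ Z^4.

Boundary ∂_1: C_1 → C_0 maps an edge to its endpoints' difference, ∂[p,q] = q − p. For instance
  ∂[v_0,v_2] = [v_2] − [v_0].
The resulting 4×4 matrix has rank 3, and its Smith normal form has invariant factors (1,1,1).

From H_k ≅ ker(∂_k) / im(∂_{k+1}) we obtain:

  H_0: rank C_0 − rank ∂_1 = 4 − 3 = 1, and the invariant factors of ∂_1 are all 1, so H_0 ≅ Z.
  H_1: rank ker ∂_1 − rank ∂_2 = (4 − 3) − 0 = 1, and there is no ∂_2, so H_1 ≅ Z.

As a check, the Euler characteristic is 4 − 4 = 0, which agrees with 1 − 1 = 0.
(K is a triangulation of the circle S^1.)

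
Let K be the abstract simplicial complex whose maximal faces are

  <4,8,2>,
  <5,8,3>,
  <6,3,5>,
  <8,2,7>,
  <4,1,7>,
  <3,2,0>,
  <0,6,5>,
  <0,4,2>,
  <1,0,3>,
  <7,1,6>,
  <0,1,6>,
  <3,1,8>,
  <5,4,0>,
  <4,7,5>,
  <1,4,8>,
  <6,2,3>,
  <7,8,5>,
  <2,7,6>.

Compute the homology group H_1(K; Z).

Fix the vertex order 0 < 1 < 2 < 3 < 4 < 5 < 6 < 7 < 8 and write every simplex with vertices in increasing order. Then dim K = 2 and the simplices of K are:

  0-simplices (9): [0], [1], [2], [3], [4], [5], [6], [7], [8]
  1-simplices (27): (27 of them)
  2-simplices (18): [0,1,3], [0,1,6], [0,2,3], [0,2,4], [0,4,5], [0,5,6], [1,3,8], [1,4,7], [1,4,8], [1,6,7], [2,3,6], [2,4,8], [2,6,7], [2,7,8], [3,5,6], [3,5,8], [4,5,7], [5,7,8]

Hence C_0 ≅ Z^9, C_1 ≅ Z^27, C_2 ≅ Z^18.

Boundary ∂_1: C_1 → C_0 is given by ∂[p,q] = [q] − [p]. For instance
  ∂[7,8] = [8] − [7].
The resulting 9×27 matrix has rank 8, and its Smith normal form has invariant factors (1,1,1,1,1,1,1,1).

Boundary ∂_2: C_2 → C_1 maps a triangle to the signed sum of its edges. For instance
  ∂[1,4,8] = [4,8] − [1,8] + [1,4],
  ∂[0,1,3] = [1,3] − [0,3] + [0,1].
The 27×18 boundary matrix has rank 18 and Smith normal form diag(1,1,1,1,1,1,1,1,1,1,1,1,1,1,1,1,1,2).

Reading off H_k = ker ∂_k / im ∂_{k+1}:

  H_1: rank ker ∂_1 − rank ∂_2 = (27 − 8) − 18 = 1, and ∂_2 has invariant factor 2 > 1, so H_1 = Z ⊕ Z/2.

H_1 ≅ Z ⊕ Z/2.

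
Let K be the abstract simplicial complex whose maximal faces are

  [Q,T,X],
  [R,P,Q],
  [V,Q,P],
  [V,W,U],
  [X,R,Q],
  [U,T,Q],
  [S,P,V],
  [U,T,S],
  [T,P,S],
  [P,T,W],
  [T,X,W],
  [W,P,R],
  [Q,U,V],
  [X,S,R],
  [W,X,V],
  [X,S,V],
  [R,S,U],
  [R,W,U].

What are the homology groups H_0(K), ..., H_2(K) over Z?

H_0 ≅ Z,  H_1 ≅ Z^2,  H_2 ≅ Z.

Order the vertices as P < Q < R < S < T < U < V < W < X. Listing each simplex with vertices in this order, K has dimension 2 with simplices:

  0-simplices (9): P, Q, R, S, T, U, V, W, X
  1-simplices (27): PQ, PR, PS, PT, PV, PW, QR, QT, QU, QV, QX, RS, RU, RW, RX, ST, SU, SV, SX, TU, TW, TX, UV, UW, VW, VX, WX
  2-simplices (18): PQR, PQV, PRW, PST, PSV, PTW, QRX, QTU, QTX, QUV, RSU, RSX, RUW, STU, SVX, TWX, UVW, VWX

Hence C_0 ≅ Z^9, C_1 ≅ Z^27, C_2 ≅ Z^18.

∂_1: C_1 → C_0 maps an edge to its endpoints' difference, ∂[p,q] = q − p. For instance
  ∂PR = R − P.
This gives a 9×27 integer matrix of rank 8; reducing to Smith normal form yields diagonal entries (1,1,1,1,1,1,1,1).

The boundary map ∂_2: C_2 → C_1 sends each 2-simplex [p,q,r] to [q,r] − [p,r] + [p,q]. For instance
  ∂RSX = SX − RX + RS,
  ∂RSU = SU − RU + RS.
This gives a 27×18 integer matrix of rank 17; reducing to Smith normal form yields diagonal entries (1,1,1,1,1,1,1,1,1,1,1,1,1,1,1,1,1).

Computing H_k = (kernel of ∂_k) / (image of ∂_{k+1}):

  H_0: rank C_0 − rank ∂_1 = 9 − 8 = 1, and the invariant factors of ∂_1 are all 1, so H_0 = Z.
  H_1: rank ker ∂_1 − rank ∂_2 = (27 − 8) − 17 = 2, and the invariant factors of ∂_2 are all 1, so H_1 = Z^2.
  H_2: rank ker ∂_2 − rank ∂_3 = (18 − 17) − 0 = 1, and there is no ∂_3, so H_2 = Z.

As a check, the Euler characteristic is 9 − 27 + 18 = 0, which agrees with 1 − 2 + 1 = 0.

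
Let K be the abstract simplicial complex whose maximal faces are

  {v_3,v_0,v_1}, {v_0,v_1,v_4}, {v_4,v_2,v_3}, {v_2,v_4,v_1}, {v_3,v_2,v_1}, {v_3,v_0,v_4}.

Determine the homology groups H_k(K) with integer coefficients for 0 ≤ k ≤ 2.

We work with the vertex ordering v_0 < v_1 < v_2 < v_3 < v_4. The simplices of K, each written with vertices in increasing order, are:

  0-simplices (5): [v_0], [v_1], [v_2], [v_3], [v_4]
  1-simplices (9): [v_0,v_1], [v_0,v_3], [v_0,v_4], [v_1,v_2], [v_1,v_3], [v_1,v_4], [v_2,v_3], [v_2,v_4], [v_3,v_4]
  2-simplices (6): [v_0,v_1,v_3], [v_0,v_1,v_4], [v_0,v_3,v_4], [v_1,v_2,v_3], [v_1,v_2,v_4], [v_2,v_3,v_4]

Hence C_0 ≅ Z^5, C_1 ≅ Z^9, C_2 ≅ Z^6.

Boundary ∂_1: C_1 → C_0 is given by ∂[p,q] = [q] − [p]. For instance
  ∂[v_1,v_2] = [v_2] − [v_1].
The resulting 5×9 matrix has rank 4, and its Smith normal form has invariant factors (1,1,1,1).

The boundary map ∂_2: C_2 → C_1 maps a triangle to the signed sum of its edges. For instance
  ∂[v_1,v_2,v_3] = [v_2,v_3] − [v_1,v_3] + [v_1,v_2],
  ∂[v_0,v_1,v_4] = [v_1,v_4] − [v_0,v_4] + [v_0,v_1].
As a 9×6 matrix over Z this has rank 5, with invariant factors (1,1,1,1,1).

Computing H_k = (kernel of ∂_k) / (image of ∂_{k+1}):

  H_0: rank C_0 − rank ∂_1 = 5 − 4 = 1, and the invariant factors of ∂_1 are all 1, so H_0 ≅ Z.
  H_1: rank ker ∂_1 − rank ∂_2 = (9 − 4) − 5 = 0, and the invariant factors of ∂_2 are all 1, so H_1 ≅ 0.
  H_2: rank ker ∂_2 − rank ∂_3 = (6 − 5) − 0 = 1, and there is no ∂_3, so H_2 ≅ Z.

H_0 ≅ Z,  H_1 = 0,  H_2 ≅ Z.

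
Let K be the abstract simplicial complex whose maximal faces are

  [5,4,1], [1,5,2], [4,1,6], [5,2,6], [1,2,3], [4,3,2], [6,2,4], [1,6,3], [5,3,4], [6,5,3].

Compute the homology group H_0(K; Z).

H_0 ≅ Z.

We work with the vertex ordering 1 < 2 < 3 < 4 < 5 < 6. The simplices of K, each written with vertices in increasing order, are:

  0-simplices (6): [1], [2], [3], [4], [5], [6]
  1-simplices (15): [1,2], [1,3], [1,4], [1,5], [1,6], [2,3], [2,4], [2,5], [2,6], [3,4], [3,5], [3,6], [4,5], [4,6], [5,6]
  2-simplices (10): [1,2,3], [1,2,5], [1,3,6], [1,4,5], [1,4,6], [2,3,4], [2,4,6], [2,5,6], [3,4,5], [3,5,6]

giving chain groups C_0 ≅ Z^6, C_1 ≅ Z^15, C_2 ≅ Z^10.

The boundary map ∂_1: C_1 → C_0 is given by ∂[p,q] = [q] − [p]. For instance
  ∂[3,4] = [4] − [3].
The 6×15 boundary matrix has rank 5 and Smith normal form diag(1,1,1,1,1).

The boundary map ∂_2: C_2 → C_1 maps a triangle to the signed sum of its edges. For instance
  ∂[2,5,6] = [5,6] − [2,6] + [2,5],
  ∂[2,4,6] = [4,6] − [2,6] + [2,4].
The 15×10 boundary matrix has rank 10 and Smith normal form diag(1,1,1,1,1,1,1,1,1,2).

From H_k ≅ ker(∂_k) / im(∂_{k+1}) we obtain:

  H_0: rank C_0 − rank ∂_1 = 6 − 5 = 1, and the invariant factors of ∂_1 are all 1, so H_0 ≅ Z.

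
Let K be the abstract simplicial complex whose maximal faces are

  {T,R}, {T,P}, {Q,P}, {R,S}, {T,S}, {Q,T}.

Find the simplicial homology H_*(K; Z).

Fix the vertex order P < Q < R < S < T and write every simplex with vertices in increasing order. Then dim K = 1 and the simplices of K are:

  0-simplices (5): P, Q, R, S, T
  1-simplices (6): PQ, PT, QT, RS, RT, ST

so the chain groups are C_0 ≅ Z^5, C_1 ≅ Z^6.

Boundary ∂_1: C_1 → C_0 is given by ∂[p,q] = [q] − [p]. For instance
  ∂QT = T − Q.
The 5×6 boundary matrix has rank 4 and Smith normal form diag(1,1,1,1).

Computing H_k = (kernel of ∂_k) / (image of ∂_{k+1}):

  H_0: rank C_0 − rank ∂_1 = 5 − 4 = 1, and the invariant factors of ∂_1 are all 1, so H_0 = Z.
  H_1: rank ker ∂_1 − rank ∂_2 = (6 − 4) − 0 = 2, and there is no ∂_2, so H_1 = Z^2.

As a check, the Euler characteristic is 5 − 6 = -1, which agrees with 1 − 2 = -1.

H_0 = Z,  H_1 = Z^2.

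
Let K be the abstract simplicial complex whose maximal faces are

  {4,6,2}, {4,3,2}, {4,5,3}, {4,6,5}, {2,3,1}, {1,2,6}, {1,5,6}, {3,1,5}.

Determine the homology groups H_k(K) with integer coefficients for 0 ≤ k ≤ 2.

H_0 ≅ Z,  H_1 = 0,  H_2 ≅ Z.

Order the vertices as 1 < 2 < 3 < 4 < 5 < 6. Listing each simplex with vertices in this order, K has dimension 2 with simplices:

  0-simplices (6): [1], [2], [3], [4], [5], [6]
  1-simplices (12): [1,2], [1,3], [1,5], [1,6], [2,3], [2,4], [2,6], [3,4], [3,5], [4,5], [4,6], [5,6]
  2-simplices (8): [1,2,3], [1,2,6], [1,3,5], [1,5,6], [2,3,4], [2,4,6], [3,4,5], [4,5,6]

Hence C_0 ≅ Z^6, C_1 ≅ Z^12, C_2 ≅ Z^8.

Boundary ∂_1: C_1 → C_0 maps an edge to its endpoints' difference, ∂[p,q] = q − p. For instance
  ∂[1,5] = [5] − [1].
This gives a 6×12 integer matrix of rank 5; reducing to Smith normal form yields diagonal entries (1,1,1,1,1).

The boundary map ∂_2: C_2 → C_1 sends each 2-simplex [p,q,r] to [q,r] − [p,r] + [p,q]. For instance
  ∂[1,5,6] = [5,6] − [1,6] + [1,5],
  ∂[3,4,5] = [4,5] − [3,5] + [3,4].
The resulting 12×8 matrix has rank 7, and its Smith normal form has invariant factors (1,1,1,1,1,1,1).

Reading off H_k = ker ∂_k / im ∂_{k+1}:

  H_0: rank C_0 − rank ∂_1 = 6 − 5 = 1, and the invariant factors of ∂_1 are all 1, so H_0 ≅ Z.
  H_1: rank ker ∂_1 − rank ∂_2 = (12 − 5) − 7 = 0, and the invariant factors of ∂_2 are all 1, so H_1 ≅ 0.
  H_2: rank ker ∂_2 − rank ∂_3 = (8 − 7) − 0 = 1, and there is no ∂_3, so H_2 ≅ Z.

(K is a triangulation of the 2-sphere S^2.)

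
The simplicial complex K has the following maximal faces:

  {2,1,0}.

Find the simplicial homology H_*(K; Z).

Take the total order 0 < 1 < 2 on the vertex set. Then K (dimension 2) consists of the simplices:

  0-simplices (3): [0], [1], [2]
  1-simplices (3): [0,1], [0,2], [1,2]
  2-simplices (1): [0,1,2]

giving chain groups C_0 ≅ Z^3, C_1 ≅ Z^3, C_2 ≅ Z^1.

∂_1: C_1 → C_0 maps an edge to its endpoints' difference, ∂[p,q] = q − p. For instance
  ∂[1,2] = [2] − [1].
The 3×3 boundary matrix has rank 2 and Smith normal form diag(1,1).

Boundary ∂_2: C_2 → C_1 sends each 2-simplex [p,q,r] to [q,r] − [p,r] + [p,q]. For instance
  ∂[0,1,2] = [1,2] − [0,2] + [0,1].
The resulting 3×1 matrix has rank 1, and its Smith normal form has invariant factors (1).

Reading off H_k = ker ∂_k / im ∂_{k+1}:

  H_0: rank C_0 − rank ∂_1 = 3 − 2 = 1, and the invariant factors of ∂_1 are all 1, so H_0 ≅ Z.
  H_1: rank ker ∂_1 − rank ∂_2 = (3 − 2) − 1 = 0, and the invariant factors of ∂_2 are all 1, so H_1 ≅ 0.
  H_2: rank ker ∂_2 − rank ∂_3 = (1 − 1) − 0 = 0, and there is no ∂_3, so H_2 ≅ 0.

H_0 = Z,  H_1 = 0,  H_2 = 0.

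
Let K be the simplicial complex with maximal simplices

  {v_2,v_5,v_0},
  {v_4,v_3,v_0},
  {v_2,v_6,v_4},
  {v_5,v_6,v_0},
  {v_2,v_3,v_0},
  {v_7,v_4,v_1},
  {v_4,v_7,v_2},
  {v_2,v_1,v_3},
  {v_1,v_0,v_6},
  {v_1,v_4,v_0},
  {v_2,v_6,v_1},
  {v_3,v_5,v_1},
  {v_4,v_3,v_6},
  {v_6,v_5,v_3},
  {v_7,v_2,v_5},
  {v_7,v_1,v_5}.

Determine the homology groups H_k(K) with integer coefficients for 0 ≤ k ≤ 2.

H_0 ≅ Z,  H_1 ≅ Z^2,  H_2 ≅ Z.

K has 8 vertices, 24 edges, 16 triangles.
rank ∂_0 = 0, rank ∂_1 = 7 ⇒ b_0 = 8 − 0 − 7 = 1; all invariant factors of ∂_1 are 1 so no torsion. So H_0 = Z.
rank ∂_1 = 7, rank ∂_2 = 15 ⇒ b_1 = 24 − 7 − 15 = 2; all invariant factors of ∂_2 are 1 so no torsion. So H_1 = Z^2.
rank ∂_2 = 15, rank ∂_3 = 0 ⇒ b_2 = 16 − 15 − 0 = 1. So H_2 = Z.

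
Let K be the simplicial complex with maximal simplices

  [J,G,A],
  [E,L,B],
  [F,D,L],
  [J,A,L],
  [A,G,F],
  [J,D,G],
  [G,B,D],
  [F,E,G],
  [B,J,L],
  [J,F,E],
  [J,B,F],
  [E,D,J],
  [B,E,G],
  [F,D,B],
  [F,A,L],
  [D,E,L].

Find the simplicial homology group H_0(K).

H_0 ≅ Z.

Take the total order A < B < D < E < F < G < J < L on the vertex set. Then K (dimension 2) consists of the simplices:

  0-simplices (8): A, B, D, E, F, G, J, L
  1-simplices (24): AF, AG, AJ, AL, BD, BE, BF, BG, BJ, BL, DE, DF, DG, DJ, DL, EF, EG, EJ, EL, FG, FJ, FL, GJ, JL
  2-simplices (16): AFG, AFL, AGJ, AJL, BDF, BDG, BEG, BEL, BFJ, BJL, DEJ, DEL, DFL, DGJ, EFG, EFJ

so the chain groups are C_0 ≅ Z^8, C_1 ≅ Z^24, C_2 ≅ Z^16.

∂_1: C_1 → C_0 maps an edge to its endpoints' difference, ∂[p,q] = q − p. For instance
  ∂BJ = J − B.
As a 8×24 matrix over Z this has rank 7, with invariant factors (1,1,1,1,1,1,1).

The boundary map ∂_2: C_2 → C_1 acts by ∂[p,q,r] = [q,r] − [p,r] + [p,q]. For instance
  ∂AJL = JL − AL + AJ,
  ∂AFL = FL − AL + AF.
The 24×16 boundary matrix has rank 15 and Smith normal form diag(1,1,1,1,1,1,1,1,1,1,1,1,1,1,1).

Now H_k = ker ∂_k / im ∂_{k+1}, so:

  H_0: rank C_0 − rank ∂_1 = 8 − 7 = 1, and the invariant factors of ∂_1 are all 1, so H_0 ≅ Z.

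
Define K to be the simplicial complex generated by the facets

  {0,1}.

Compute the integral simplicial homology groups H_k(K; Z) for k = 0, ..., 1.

K has 2 vertices, 1 edge.
rank ∂_0 = 0, rank ∂_1 = 1 ⇒ b_0 = 2 − 0 − 1 = 1; all invariant factors of ∂_1 are 1 so no torsion. So H_0 = Z.
rank ∂_1 = 1, rank ∂_2 = 0 ⇒ b_1 = 1 − 1 − 0 = 0. So H_1 = 0.

H_0 ≅ Z,  H_1 = 0.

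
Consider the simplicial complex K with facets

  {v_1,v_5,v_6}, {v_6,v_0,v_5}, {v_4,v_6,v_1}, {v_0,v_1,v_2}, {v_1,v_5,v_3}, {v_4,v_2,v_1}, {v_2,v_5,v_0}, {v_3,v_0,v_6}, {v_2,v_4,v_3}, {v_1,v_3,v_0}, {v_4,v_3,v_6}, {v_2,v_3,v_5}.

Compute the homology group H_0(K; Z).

H_0 = Z.

Fix the vertex order v_0 < v_1 < v_2 < v_3 < v_4 < v_5 < v_6 and write every simplex with vertices in increasing order. Then dim K = 2 and the simplices of K are:

  0-simplices (7): [v_0], [v_1], [v_2], [v_3], [v_4], [v_5], [v_6]
  1-simplices (18): (18 of them)
  2-simplices (12): (12 of them)

so the chain groups are C_0 ≅ Z^7, C_1 ≅ Z^18, C_2 ≅ Z^12.

∂_1: C_1 → C_0 sends each edge [p,q] (with p < q) to q − p. For instance
  ∂[v_0,v_5] = [v_5] − [v_0].
As a 7×18 matrix over Z this has rank 6, with invariant factors (1,1,1,1,1,1).

Boundary ∂_2: C_2 → C_1 maps a triangle to the signed sum of its edges. For instance
  ∂[v_3,v_4,v_6] = [v_4,v_6] − [v_3,v_6] + [v_3,v_4],
  ∂[v_1,v_3,v_5] = [v_3,v_5] − [v_1,v_5] + [v_1,v_3].
The resulting 18×12 matrix has rank 12, and its Smith normal form has invariant factors (1,1,1,1,1,1,1,1,1,1,1,2).

From H_k ≅ ker(∂_k) / im(∂_{k+1}) we obtain:

  H_0: rank C_0 − rank ∂_1 = 7 − 6 = 1, and the invariant factors of ∂_1 are all 1, so H_0 ≅ Z.

(K is a triangulation of the real projective plane RP^2.)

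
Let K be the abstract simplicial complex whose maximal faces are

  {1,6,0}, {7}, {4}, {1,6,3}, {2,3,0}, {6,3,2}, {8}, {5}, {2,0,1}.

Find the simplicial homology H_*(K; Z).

H_0 = Z^5,  H_1 = Z,  H_2 = 0.

Take the total order 0 < 1 < 2 < 3 < 4 < 5 < 6 < 7 < 8 on the vertex set. Then K (dimension 2) consists of the simplices:

  0-simplices (9): [0], [1], [2], [3], [4], [5], [6], [7], [8]
  1-simplices (10): [0,1], [0,2], [0,3], [0,6], [1,2], [1,3], [1,6], [2,3], [2,6], [3,6]
  2-simplices (5): [0,1,2], [0,1,6], [0,2,3], [1,3,6], [2,3,6]

so the chain groups are C_0 ≅ Z^9, C_1 ≅ Z^10, C_2 ≅ Z^5.

Boundary ∂_1: C_1 → C_0 sends each edge [p,q] (with p < q) to q − p.
This gives a 9×10 integer matrix of rank 4; reducing to Smith normal form yields diagonal entries (1,1,1,1).

Boundary ∂_2: C_2 → C_1 sends each 2-simplex [p,q,r] to [q,r] − [p,r] + [p,q]. For instance
  ∂[0,1,2] = [1,2] − [0,2] + [0,1],
  ∂[2,3,6] = [3,6] − [2,6] + [2,3].
The resulting 10×5 matrix has rank 5, and its Smith normal form has invariant factors (1,1,1,1,1).

From H_k ≅ ker(∂_k) / im(∂_{k+1}) we obtain:

  H_0: rank C_0 − rank ∂_1 = 9 − 4 = 5, and the invariant factors of ∂_1 are all 1, so H_0 ≅ Z^5.
  H_1: rank ker ∂_1 − rank ∂_2 = (10 − 4) − 5 = 1, and the invariant factors of ∂_2 are all 1, so H_1 ≅ Z.
  H_2: rank ker ∂_2 − rank ∂_3 = (5 − 5) − 0 = 0, and there is no ∂_3, so H_2 ≅ 0.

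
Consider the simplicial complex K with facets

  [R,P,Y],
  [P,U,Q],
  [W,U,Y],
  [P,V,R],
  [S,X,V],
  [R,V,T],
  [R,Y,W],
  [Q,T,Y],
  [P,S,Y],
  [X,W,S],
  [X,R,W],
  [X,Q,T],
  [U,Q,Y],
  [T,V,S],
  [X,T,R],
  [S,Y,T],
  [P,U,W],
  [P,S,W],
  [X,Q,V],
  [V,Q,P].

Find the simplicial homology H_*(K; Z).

Take the total order P < Q < R < S < T < U < V < W < X < Y on the vertex set. Then K (dimension 2) consists of the simplices:

  0-simplices (10): P, Q, R, S, T, U, V, W, X, Y
  1-simplices (30): PQ, PR, PS, PU, PV, PW, PY, QT, QU, QV, QX, QY, RT, RV, RW, RX, RY, ST, SV, SW, SX, SY, TV, TX, TY, UW, UY, VX, WX, WY
  2-simplices (20): PQU, PQV, PRV, PRY, PSW, PSY, PUW, QTX, QTY, QUY, QVX, RTV, RTX, RWX, RWY, STV, STY, SVX, SWX, UWY

Hence C_0 ≅ Z^10, C_1 ≅ Z^30, C_2 ≅ Z^20.

The boundary map ∂_1: C_1 → C_0 is given by ∂[p,q] = [q] − [p]. For instance
  ∂PR = R − P.
The 10×30 boundary matrix has rank 9 and Smith normal form diag(1,1,1,1,1,1,1,1,1).

∂_2: C_2 → C_1 maps a triangle to the signed sum of its edges. For instance
  ∂PQU = QU − PU + PQ,
  ∂QUY = UY − QY + QU.
The 30×20 boundary matrix has rank 20 and Smith normal form diag(1,1,1,1,1,1,1,1,1,1,1,1,1,1,1,1,1,1,1,2).

Computing H_k = (kernel of ∂_k) / (image of ∂_{k+1}):

  H_0: rank C_0 − rank ∂_1 = 10 − 9 = 1, and the invariant factors of ∂_1 are all 1, so H_0 ≅ Z.
  H_1: rank ker ∂_1 − rank ∂_2 = (30 − 9) − 20 = 1, and ∂_2 has invariant factor 2 > 1, so H_1 ≅ Z ⊕ Z/2Z.
  H_2: rank ker ∂_2 − rank ∂_3 = (20 − 20) − 0 = 0, and there is no ∂_3, so H_2 ≅ 0.

H_0 ≅ Z,  H_1 ≅ Z ⊕ Z/2Z,  H_2 = 0.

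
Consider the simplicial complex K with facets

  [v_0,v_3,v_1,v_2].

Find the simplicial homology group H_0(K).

K has 4 vertices, 6 edges, 4 triangles, 1 3-simplex.
rank ∂_0 = 0, rank ∂_1 = 3 ⇒ b_0 = 4 − 0 − 3 = 1; all invariant factors of ∂_1 are 1 so no torsion. So H_0 = Z.

H_0 ≅ Z.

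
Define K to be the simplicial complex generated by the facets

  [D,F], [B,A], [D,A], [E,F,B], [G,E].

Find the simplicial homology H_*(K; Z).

H_0 ≅ Z,  H_1 ≅ Z,  H_2 = 0.

Fix the vertex order A < B < D < E < F < G and write every simplex with vertices in increasing order. Then dim K = 2 and the simplices of K are:

  0-simplices (6): A, B, D, E, F, G
  1-simplices (7): AB, AD, BE, BF, DF, EF, EG
  2-simplices (1): BEF

giving chain groups C_0 ≅ Z^6, C_1 ≅ Z^7, C_2 ≅ Z^1.

Boundary ∂_1: C_1 → C_0 maps an edge to its endpoints' difference, ∂[p,q] = q − p. For instance
  ∂EF = F − E.
As a 6×7 matrix over Z this has rank 5, with invariant factors (1,1,1,1,1).

The boundary map ∂_2: C_2 → C_1 sends each 2-simplex [p,q,r] to [q,r] − [p,r] + [p,q]. For instance
  ∂BEF = EF − BF + BE.
As a 7×1 matrix over Z this has rank 1, with invariant factors (1).

From H_k ≅ ker(∂_k) / im(∂_{k+1}) we obtain:

  H_0: rank C_0 − rank ∂_1 = 6 − 5 = 1, and the invariant factors of ∂_1 are all 1, so H_0 ≅ Z.
  H_1: rank ker ∂_1 − rank ∂_2 = (7 − 5) − 1 = 1, and the invariant factors of ∂_2 are all 1, so H_1 ≅ Z.
  H_2: rank ker ∂_2 − rank ∂_3 = (1 − 1) − 0 = 0, and there is no ∂_3, so H_2 ≅ 0.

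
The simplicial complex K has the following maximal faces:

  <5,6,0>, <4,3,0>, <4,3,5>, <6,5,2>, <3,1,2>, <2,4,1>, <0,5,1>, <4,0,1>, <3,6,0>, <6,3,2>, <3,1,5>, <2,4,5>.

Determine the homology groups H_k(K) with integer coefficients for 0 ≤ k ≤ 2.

We work with the vertex ordering 0 < 1 < 2 < 3 < 4 < 5 < 6. The simplices of K, each written with vertices in increasing order, are:

  0-simplices (7): [0], [1], [2], [3], [4], [5], [6]
  1-simplices (18): [0,1], [0,3], [0,4], [0,5], [0,6], [1,2], [1,3], [1,4], [1,5], [2,3], [2,4], [2,5], [2,6], [3,4], [3,5], [3,6], [4,5], [5,6]
  2-simplices (12): [0,1,4], [0,1,5], [0,3,4], [0,3,6], [0,5,6], [1,2,3], [1,2,4], [1,3,5], [2,3,6], [2,4,5], [2,5,6], [3,4,5]

so the chain groups are C_0 ≅ Z^7, C_1 ≅ Z^18, C_2 ≅ Z^12.

Boundary ∂_1: C_1 → C_0 maps an edge to its endpoints' difference, ∂[p,q] = q − p. For instance
  ∂[0,3] = [3] − [0].
As a 7×18 matrix over Z this has rank 6, with invariant factors (1,1,1,1,1,1).

Boundary ∂_2: C_2 → C_1 sends each 2-simplex [p,q,r] to [q,r] − [p,r] + [p,q]. For instance
  ∂[3,4,5] = [4,5] − [3,5] + [3,4],
  ∂[2,5,6] = [5,6] − [2,6] + [2,5].
This gives a 18×12 integer matrix of rank 12; reducing to Smith normal form yields diagonal entries (1,1,1,1,1,1,1,1,1,1,1,2).

From H_k ≅ ker(∂_k) / im(∂_{k+1}) we obtain:

  H_0: rank C_0 − rank ∂_1 = 7 − 6 = 1, and the invariant factors of ∂_1 are all 1, so H_0 ≅ Z.
  H_1: rank ker ∂_1 − rank ∂_2 = (18 − 6) − 12 = 0, and ∂_2 has invariant factor 2 > 1, so H_1 ≅ Z_2.
  H_2: rank ker ∂_2 − rank ∂_3 = (12 − 12) − 0 = 0, and there is no ∂_3, so H_2 ≅ 0.

(K is a triangulation of the real projective plane RP^2.)

H_0 ≅ Z,  H_1 ≅ Z_2,  H_2 = 0.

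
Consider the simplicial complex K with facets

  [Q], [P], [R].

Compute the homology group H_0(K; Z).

We work with the vertex ordering P < Q < R. The simplices of K, each written with vertices in increasing order, are:

  0-simplices (3): P, Q, R

so the chain groups are C_0 ≅ Z^3.

Reading off H_k = ker ∂_k / im ∂_{k+1}:

  H_0: rank C_0 − rank ∂_1 = 3 − 0 = 3, and there is no ∂_1, so H_0 = Z^3.

H_0 ≅ Z^3.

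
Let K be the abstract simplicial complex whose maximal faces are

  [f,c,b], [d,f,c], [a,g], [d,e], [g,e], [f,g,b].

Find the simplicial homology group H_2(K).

Fix the vertex order a < b < c < d < e < f < g and write every simplex with vertices in increasing order. Then dim K = 2 and the simplices of K are:

  0-simplices (7): a, b, c, d, e, f, g
  1-simplices (10): ag, bc, bf, bg, cd, cf, de, df, eg, fg
  2-simplices (3): bcf, bfg, cdf

so the chain groups are C_0 ≅ Z^7, C_1 ≅ Z^10, C_2 ≅ Z^3.

∂_1: C_1 → C_0 is given by ∂[p,q] = [q] − [p]. For instance
  ∂bg = g − b.
This gives a 7×10 integer matrix of rank 6; reducing to Smith normal form yields diagonal entries (1,1,1,1,1,1).

The boundary map ∂_2: C_2 → C_1 acts by ∂[p,q,r] = [q,r] − [p,r] + [p,q]. For instance
  ∂bcf = cf − bf + bc,
  ∂bfg = fg − bg + bf.
The resulting 10×3 matrix has rank 3, and its Smith normal form has invariant factors (1,1,1).

Now H_k = ker ∂_k / im ∂_{k+1}, so:

  H_2: rank ker ∂_2 − rank ∂_3 = (3 − 3) − 0 = 0, and there is no ∂_3, so H_2 ≅ 0.

H_2 = 0.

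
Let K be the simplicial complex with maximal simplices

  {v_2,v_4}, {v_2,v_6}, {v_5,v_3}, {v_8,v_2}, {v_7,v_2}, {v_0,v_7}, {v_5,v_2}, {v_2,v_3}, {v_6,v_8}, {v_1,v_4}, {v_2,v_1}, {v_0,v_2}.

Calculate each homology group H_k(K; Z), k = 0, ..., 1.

Fix the vertex order v_0 < v_1 < v_2 < v_3 < v_4 < v_5 < v_6 < v_7 < v_8 and write every simplex with vertices in increasing order. Then dim K = 1 and the simplices of K are:

  0-simplices (9): [v_0], [v_1], [v_2], [v_3], [v_4], [v_5], [v_6], [v_7], [v_8]
  1-simplices (12): [v_0,v_2], [v_0,v_7], [v_1,v_2], [v_1,v_4], [v_2,v_3], [v_2,v_4], [v_2,v_5], [v_2,v_6], [v_2,v_7], [v_2,v_8], [v_3,v_5], [v_6,v_8]

Hence C_0 ≅ Z^9, C_1 ≅ Z^12.

The boundary map ∂_1: C_1 → C_0 is given by ∂[p,q] = [q] − [p]. For instance
  ∂[v_3,v_5] = [v_5] − [v_3].
This gives a 9×12 integer matrix of rank 8; reducing to Smith normal form yields diagonal entries (1,1,1,1,1,1,1,1).

Now H_k = ker ∂_k / im ∂_{k+1}, so:

  H_0: rank C_0 − rank ∂_1 = 9 − 8 = 1, and the invariant factors of ∂_1 are all 1, so H_0 = Z.
  H_1: rank ker ∂_1 − rank ∂_2 = (12 − 8) − 0 = 4, and there is no ∂_2, so H_1 = Z^4.

H_0 ≅ Z,  H_1 ≅ Z^4.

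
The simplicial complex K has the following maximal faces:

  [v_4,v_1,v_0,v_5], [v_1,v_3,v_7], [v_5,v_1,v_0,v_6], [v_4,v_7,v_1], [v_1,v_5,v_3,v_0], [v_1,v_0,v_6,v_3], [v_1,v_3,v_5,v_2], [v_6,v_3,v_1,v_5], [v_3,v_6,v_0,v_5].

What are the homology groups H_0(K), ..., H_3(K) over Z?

H_0 ≅ Z,  H_1 = 0,  H_2 = 0,  H_3 ≅ Z.

Fix the vertex order v_0 < v_1 < v_2 < v_3 < v_4 < v_5 < v_6 < v_7 and write every simplex with vertices in increasing order. Then dim K = 3 and the simplices of K are:

  0-simplices (8): [v_0], [v_1], [v_2], [v_3], [v_4], [v_5], [v_6], [v_7]
  1-simplices (19): (19 of them)
  2-simplices (18): (18 of them)
  3-simplices (7): [v_0,v_1,v_3,v_5], [v_0,v_1,v_3,v_6], [v_0,v_1,v_4,v_5], [v_0,v_1,v_5,v_6], [v_0,v_3,v_5,v_6], [v_1,v_2,v_3,v_5], [v_1,v_3,v_5,v_6]

giving chain groups C_0 ≅ Z^8, C_1 ≅ Z^19, C_2 ≅ Z^18, C_3 ≅ Z^7.

The boundary map ∂_1: C_1 → C_0 sends each edge [p,q] (with p < q) to q − p. For instance
  ∂[v_0,v_1] = [v_1] − [v_0].
The resulting 8×19 matrix has rank 7, and its Smith normal form has invariant factors (1,1,1,1,1,1,1).

∂_2: C_2 → C_1 sends each 2-simplex [p,q,r] to [q,r] − [p,r] + [p,q]. For instance
  ∂[v_0,v_1,v_6] = [v_1,v_6] − [v_0,v_6] + [v_0,v_1],
  ∂[v_1,v_3,v_7] = [v_3,v_7] − [v_1,v_7] + [v_1,v_3].
As a 19×18 matrix over Z this has rank 12, with invariant factors (1,1,1,1,1,1,1,1,1,1,1,1).

Boundary ∂_3: C_3 → C_2 sends each 3-simplex σ to the alternating sum Σ_i (−1)^i (σ with its i-th vertex removed). For instance
  ∂[v_1,v_2,v_3,v_5] = [v_2,v_3,v_5] − [v_1,v_3,v_5] + [v_1,v_2,v_5] − [v_1,v_2,v_3],
  ∂[v_0,v_1,v_4,v_5] = [v_1,v_4,v_5] − [v_0,v_4,v_5] + [v_0,v_1,v_5] − [v_0,v_1,v_4].
The 18×7 boundary matrix has rank 6 and Smith normal form diag(1,1,1,1,1,1).

Now H_k = ker ∂_k / im ∂_{k+1}, so:

  H_0: rank C_0 − rank ∂_1 = 8 − 7 = 1, and the invariant factors of ∂_1 are all 1, so H_0 ≅ Z.
  H_1: rank ker ∂_1 − rank ∂_2 = (19 − 7) − 12 = 0, and the invariant factors of ∂_2 are all 1, so H_1 ≅ 0.
  H_2: rank ker ∂_2 − rank ∂_3 = (18 − 12) − 6 = 0, and the invariant factors of ∂_3 are all 1, so H_2 ≅ 0.
  H_3: rank ker ∂_3 − rank ∂_4 = (7 − 6) − 0 = 1, and there is no ∂_4, so H_3 ≅ Z.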